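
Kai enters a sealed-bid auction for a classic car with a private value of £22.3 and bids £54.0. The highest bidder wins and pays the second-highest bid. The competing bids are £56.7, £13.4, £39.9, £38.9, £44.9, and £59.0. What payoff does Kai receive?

Highest competing bid: £59.0.
Kai's bid £54.0 is not the highest, so Kai loses, pays nothing, and earns zero payoff.

£0.0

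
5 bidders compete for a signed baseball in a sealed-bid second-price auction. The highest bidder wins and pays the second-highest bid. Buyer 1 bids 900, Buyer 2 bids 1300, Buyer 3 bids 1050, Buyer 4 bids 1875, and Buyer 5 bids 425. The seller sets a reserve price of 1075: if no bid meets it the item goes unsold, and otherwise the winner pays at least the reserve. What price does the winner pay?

Ordered from highest: Buyer 4 1875; Buyer 2 1300; Buyer 3 1050; Buyer 1 900; Buyer 5 425.
Buyer 4 has the highest bid, so Buyer 4 wins.
The second-highest bid is 1300, which exceeds the reserve, so that sets the price.

1300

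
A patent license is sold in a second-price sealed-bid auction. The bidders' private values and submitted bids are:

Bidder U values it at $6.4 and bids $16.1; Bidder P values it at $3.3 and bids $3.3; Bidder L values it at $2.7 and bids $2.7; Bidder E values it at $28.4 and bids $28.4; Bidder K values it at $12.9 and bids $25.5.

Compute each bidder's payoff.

Bids in descending order: Bidder E $28.4, then Bidder K $25.5, then Bidder U $16.1, then Bidder P $3.3, then Bidder L $2.7.
Bidder E has the top bid and wins; the price is the second-highest bid, $25.5.
Bidder E's payoff = $28.4 − $25.5 = $2.9. All other bidders lose, so their payoff is 0.

Bidder U $0.0, Bidder P $0.0, Bidder L $0.0, Bidder E $2.9, Bidder K $0.0.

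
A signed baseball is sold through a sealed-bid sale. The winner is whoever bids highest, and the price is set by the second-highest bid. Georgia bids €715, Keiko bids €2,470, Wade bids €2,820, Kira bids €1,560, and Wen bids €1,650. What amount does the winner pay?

Bids in descending order: Wade €2,820 > Keiko €2,470 > Wen €1,650 > Kira €1,560 > Georgia €715.
Wade has the highest bid, so Wade wins.
The second-highest bid is €2,470, so that is what Wade pays.

The winner pays €2,470.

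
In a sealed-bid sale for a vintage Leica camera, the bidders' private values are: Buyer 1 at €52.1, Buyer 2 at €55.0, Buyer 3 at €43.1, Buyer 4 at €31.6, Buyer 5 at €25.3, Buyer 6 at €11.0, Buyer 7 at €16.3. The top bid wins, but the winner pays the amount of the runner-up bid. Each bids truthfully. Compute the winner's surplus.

Ranking the bids: Buyer 2 €55.0 > Buyer 1 €52.1 > Buyer 3 €43.1 > Buyer 4 €31.6 > Buyer 5 €25.3 > Buyer 7 €16.3 > Buyer 6 €11.0.
Buyer 2 wins with the top bid and pays the second-highest, €52.1.
Surplus = €55.0 − €52.1 = €2.9.

Surplus = €2.9.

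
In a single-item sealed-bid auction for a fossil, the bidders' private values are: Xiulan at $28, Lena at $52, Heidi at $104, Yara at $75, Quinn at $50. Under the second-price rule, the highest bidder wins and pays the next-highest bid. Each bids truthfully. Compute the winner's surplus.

Bids in descending order: Heidi $104, then Yara $75, then Lena $52, then Quinn $50, then Xiulan $28.
Heidi wins with the top bid and pays the second-highest, $75.
Surplus = $104 − $75 = $29.

Winner's surplus: $29.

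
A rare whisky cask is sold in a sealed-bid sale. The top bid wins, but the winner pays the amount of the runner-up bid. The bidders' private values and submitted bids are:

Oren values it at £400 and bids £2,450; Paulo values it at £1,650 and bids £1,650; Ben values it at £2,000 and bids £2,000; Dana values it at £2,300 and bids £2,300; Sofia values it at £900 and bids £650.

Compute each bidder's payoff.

Oren -£1,900, Paulo £0, Ben £0, Dana £0, Sofia £0.

Sorted high to low: Oren £2,450 > Dana £2,300 > Ben £2,000 > Paulo £1,650 > Sofia £650.
Oren has the top bid and wins; the price is the second-highest bid, £2,300.
Oren's payoff = £400 − £2,300 = -£1,900. All other bidders lose, so their payoff is 0.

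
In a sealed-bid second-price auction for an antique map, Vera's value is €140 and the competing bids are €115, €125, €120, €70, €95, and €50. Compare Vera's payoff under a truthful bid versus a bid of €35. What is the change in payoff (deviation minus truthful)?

The highest competing bid is €125.
Bidding truthfully at €140: Vera has the top bid, wins, and pays the second-highest bid €125. Payoff = €140 − €125 = €15.
Bidding €35: the top bid is €125 (a rival), so Vera loses. Payoff = €0.
Change = €0 − €15 = -€15.
This is the dominant-strategy logic: truthful bidding weakly beats any alternative.

Change in payoff: -€15.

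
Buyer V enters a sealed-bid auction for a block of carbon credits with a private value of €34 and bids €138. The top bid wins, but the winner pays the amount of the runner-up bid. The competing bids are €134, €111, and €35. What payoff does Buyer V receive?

Highest competing bid: €134.
Buyer V's bid €138 is the highest overall, so Buyer V wins and pays the second-highest bid, €134.
Payoff = value − price = €34 − €134 = -€100.
Overbidding won the item at a price above value — truthful bidding would have avoided this loss.

Payoff = -€100.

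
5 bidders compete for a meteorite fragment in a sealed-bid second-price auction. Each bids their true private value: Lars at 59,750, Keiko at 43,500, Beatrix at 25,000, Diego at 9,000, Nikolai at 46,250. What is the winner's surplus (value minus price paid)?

Winner's surplus: 13,500.

Ranking the bids: Lars 59,750, then Nikolai 46,250, then Keiko 43,500, then Beatrix 25,000, then Diego 9,000.
Lars wins with the top bid and pays the second-highest, 46,250.
Surplus = 59,750 − 46,250 = 13,500.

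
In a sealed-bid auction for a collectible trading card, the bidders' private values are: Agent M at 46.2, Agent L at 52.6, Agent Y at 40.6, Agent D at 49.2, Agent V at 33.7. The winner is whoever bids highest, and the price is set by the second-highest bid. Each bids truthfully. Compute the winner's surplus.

Bids in descending order: Agent L 52.6 > Agent D 49.2 > Agent M 46.2 > Agent Y 40.6 > Agent V 33.7.
Agent L wins with the top bid and pays the second-highest, 49.2.
Surplus = 52.6 − 49.2 = 3.4.

3.4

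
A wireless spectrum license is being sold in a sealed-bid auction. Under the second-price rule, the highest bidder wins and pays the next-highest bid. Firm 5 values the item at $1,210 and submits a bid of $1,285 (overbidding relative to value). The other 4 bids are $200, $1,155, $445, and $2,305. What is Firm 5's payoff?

The bidder's payoff: $0.

Highest competing bid: $2,305.
Firm 5's bid $1,285 is not the highest, so Firm 5 loses, pays nothing, and earns zero payoff.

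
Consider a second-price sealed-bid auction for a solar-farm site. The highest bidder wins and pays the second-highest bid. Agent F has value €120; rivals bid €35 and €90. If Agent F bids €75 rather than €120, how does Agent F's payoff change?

-€30

The highest competing bid is €90.
Bidding truthfully at €120: Agent F has the top bid, wins, and pays the second-highest bid €90. Payoff = €120 − €90 = €30.
Bidding €75: the top bid is €90 (a rival), so Agent F loses. Payoff = €0.
Change = €0 − €30 = -€30.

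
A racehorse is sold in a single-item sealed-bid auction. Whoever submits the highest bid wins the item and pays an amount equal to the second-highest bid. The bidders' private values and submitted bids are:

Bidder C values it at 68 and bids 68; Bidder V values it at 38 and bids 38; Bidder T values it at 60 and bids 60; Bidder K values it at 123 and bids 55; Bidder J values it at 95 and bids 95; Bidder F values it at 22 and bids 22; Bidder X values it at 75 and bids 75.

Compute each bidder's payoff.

Bidder C 0, Bidder V 0, Bidder T 0, Bidder K 0, Bidder J 20, Bidder F 0, Bidder X 0.

Bids in descending order: Bidder J 95 > Bidder X 75 > Bidder C 68 > Bidder T 60 > Bidder K 55 > Bidder V 38 > Bidder F 22.
Bidder J has the top bid and wins; the price is the second-highest bid, 75.
Bidder J's payoff = 95 − 75 = 20. All other bidders lose, so their payoff is 0.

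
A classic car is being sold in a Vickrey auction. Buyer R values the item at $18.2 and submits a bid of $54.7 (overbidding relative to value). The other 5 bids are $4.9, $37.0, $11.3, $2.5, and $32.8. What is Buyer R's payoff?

Buyer R's payoff: -$18.8.

Highest competing bid: $37.0.
Buyer R's bid $54.7 is the highest overall, so Buyer R wins and pays the second-highest bid, $37.0.
Payoff = value − price = $18.2 − $37.0 = -$18.8.
Overbidding won the item at a price above value — truthful bidding would have avoided this loss.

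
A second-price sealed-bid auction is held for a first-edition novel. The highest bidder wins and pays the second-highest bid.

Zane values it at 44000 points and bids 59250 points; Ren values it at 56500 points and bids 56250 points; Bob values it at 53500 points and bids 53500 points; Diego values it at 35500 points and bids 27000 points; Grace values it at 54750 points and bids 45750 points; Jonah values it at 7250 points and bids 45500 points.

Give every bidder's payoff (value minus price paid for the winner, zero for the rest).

Sorted high to low: Zane 59250 points; Ren 56250 points; Bob 53500 points; Grace 45750 points; Jonah 45500 points; Diego 27000 points.
Zane has the top bid and wins; the price is the second-highest bid, 56250 points.
Zane's payoff = 44000 points − 56250 points = -12250 points. All other bidders lose, so their payoff is 0.

Zane -12250 points, Ren 0 points, Bob 0 points, Diego 0 points, Grace 0 points, Jonah 0 points.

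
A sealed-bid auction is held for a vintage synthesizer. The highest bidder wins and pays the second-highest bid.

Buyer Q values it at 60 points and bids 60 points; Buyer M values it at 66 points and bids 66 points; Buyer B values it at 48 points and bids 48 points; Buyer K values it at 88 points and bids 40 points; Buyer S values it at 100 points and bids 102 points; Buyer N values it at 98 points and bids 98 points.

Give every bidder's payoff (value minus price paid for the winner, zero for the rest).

Sorted high to low: Buyer S 102 points > Buyer N 98 points > Buyer M 66 points > Buyer Q 60 points > Buyer B 48 points > Buyer K 40 points.
Buyer S has the top bid and wins; the price is the second-highest bid, 98 points.
Buyer S's payoff = 100 points − 98 points = 2 points. All other bidders lose, so their payoff is 0.

Buyer Q 0 points, Buyer M 0 points, Buyer B 0 points, Buyer K 0 points, Buyer S 2 points, Buyer N 0 points.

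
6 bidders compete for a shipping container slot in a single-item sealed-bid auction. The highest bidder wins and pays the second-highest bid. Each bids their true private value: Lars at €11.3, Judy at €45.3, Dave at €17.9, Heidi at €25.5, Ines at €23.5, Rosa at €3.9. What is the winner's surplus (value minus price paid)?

Ordered from highest: Judy €45.3 > Heidi €25.5 > Ines €23.5 > Dave €17.9 > Lars €11.3 > Rosa €3.9.
Judy wins with the top bid and pays the second-highest, €25.5.
Surplus = €45.3 − €25.5 = €19.8.

€19.8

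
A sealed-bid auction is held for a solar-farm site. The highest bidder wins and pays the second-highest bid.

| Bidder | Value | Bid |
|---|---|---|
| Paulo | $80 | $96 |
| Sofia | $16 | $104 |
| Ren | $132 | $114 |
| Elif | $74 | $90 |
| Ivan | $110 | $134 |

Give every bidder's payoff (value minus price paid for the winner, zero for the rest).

Ordered from highest: Ivan $134; Ren $114; Sofia $104; Paulo $96; Elif $90.
Ivan has the top bid and wins; the price is the second-highest bid, $114.
Ivan's payoff = $110 − $114 = -$4. All other bidders lose, so their payoff is 0.

Payoffs: Paulo $0, Sofia $0, Ren $0, Elif $0, Ivan -$4.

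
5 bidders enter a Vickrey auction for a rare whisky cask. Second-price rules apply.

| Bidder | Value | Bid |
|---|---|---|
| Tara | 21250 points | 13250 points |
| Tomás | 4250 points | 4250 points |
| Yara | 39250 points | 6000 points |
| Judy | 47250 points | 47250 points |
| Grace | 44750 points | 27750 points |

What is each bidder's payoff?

Payoffs: Tara 0 points, Tomás 0 points, Yara 0 points, Judy 19500 points, Grace 0 points.

Sorted high to low: Judy 47250 points > Grace 27750 points > Tara 13250 points > Yara 6000 points > Tomás 4250 points.
Judy has the top bid and wins; the price is the second-highest bid, 27750 points.
Judy's payoff = 47250 points − 27750 points = 19500 points. All other bidders lose, so their payoff is 0.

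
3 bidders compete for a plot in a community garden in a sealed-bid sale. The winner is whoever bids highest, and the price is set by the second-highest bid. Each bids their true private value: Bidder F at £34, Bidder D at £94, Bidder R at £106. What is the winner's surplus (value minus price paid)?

£12

Ordered from highest: Bidder R £106 > Bidder D £94 > Bidder F £34.
Bidder R wins with the top bid and pays the second-highest, £94.
Surplus = £106 − £94 = £12.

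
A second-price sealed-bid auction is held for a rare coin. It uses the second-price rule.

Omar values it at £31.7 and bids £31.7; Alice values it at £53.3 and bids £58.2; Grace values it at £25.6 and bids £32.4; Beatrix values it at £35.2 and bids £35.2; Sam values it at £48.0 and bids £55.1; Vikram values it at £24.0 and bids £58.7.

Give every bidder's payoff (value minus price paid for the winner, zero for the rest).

Sorted high to low: Vikram £58.7; Alice £58.2; Sam £55.1; Beatrix £35.2; Grace £32.4; Omar £31.7.
Vikram has the top bid and wins; the price is the second-highest bid, £58.2.
Vikram's payoff = £24.0 − £58.2 = -£34.2. All other bidders lose, so their payoff is 0.

Omar £0.0, Alice £0.0, Grace £0.0, Beatrix £0.0, Sam £0.0, Vikram -£34.2.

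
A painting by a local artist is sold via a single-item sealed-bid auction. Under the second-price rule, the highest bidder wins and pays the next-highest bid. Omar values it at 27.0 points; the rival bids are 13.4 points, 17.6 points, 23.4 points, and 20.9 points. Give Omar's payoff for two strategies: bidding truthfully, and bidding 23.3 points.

Truthful: 3.6 points; alternative: 0.0 points.

The highest competing bid is 23.4 points.
Bidding truthfully at 27.0 points: Omar has the top bid, wins, and pays the second-highest bid 23.4 points. Payoff = 27.0 points − 23.4 points = 3.6 points.
Bidding 23.3 points: the top bid is 23.4 points (a rival), so Omar loses. Payoff = 0.0 points.
This is the dominant-strategy logic: truthful bidding weakly beats any alternative.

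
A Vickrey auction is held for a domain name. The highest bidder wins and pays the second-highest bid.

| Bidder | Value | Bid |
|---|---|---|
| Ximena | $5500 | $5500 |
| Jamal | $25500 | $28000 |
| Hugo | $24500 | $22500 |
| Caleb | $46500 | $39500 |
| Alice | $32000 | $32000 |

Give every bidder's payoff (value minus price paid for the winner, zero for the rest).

Sorted high to low: Caleb $39500 > Alice $32000 > Jamal $28000 > Hugo $22500 > Ximena $5500.
Caleb has the top bid and wins; the price is the second-highest bid, $32000.
Caleb's payoff = $46500 − $32000 = $14500. All other bidders lose, so their payoff is 0.

Payoffs: Ximena $0, Jamal $0, Hugo $0, Caleb $14500, Alice $0.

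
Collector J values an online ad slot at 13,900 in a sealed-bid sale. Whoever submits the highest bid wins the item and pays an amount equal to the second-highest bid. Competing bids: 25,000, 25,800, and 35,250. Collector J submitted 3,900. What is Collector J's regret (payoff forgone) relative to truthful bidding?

The highest competing bid is 35,250.
Bidding truthfully at 13,900: the top bid is 35,250 (a rival), so Collector J loses. Payoff = 0.
Bidding 3,900: the top bid is 35,250 (a rival), so Collector J loses. Payoff = 0.
Regret = truthful payoff − actual payoff = 0 − 0 = 0.

Payoff forgone: 0.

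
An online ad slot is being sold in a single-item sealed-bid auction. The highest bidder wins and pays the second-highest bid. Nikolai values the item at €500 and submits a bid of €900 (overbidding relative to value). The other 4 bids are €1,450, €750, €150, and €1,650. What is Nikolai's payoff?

Nikolai's payoff: €0.

Highest competing bid: €1,650.
Nikolai's bid €900 is not the highest, so Nikolai loses, pays nothing, and earns zero payoff.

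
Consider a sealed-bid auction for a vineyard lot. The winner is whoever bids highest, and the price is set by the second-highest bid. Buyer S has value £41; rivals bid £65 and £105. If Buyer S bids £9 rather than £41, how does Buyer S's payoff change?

Payoff change: £0.

The highest competing bid is £105.
Bidding truthfully at £41: the top bid is £105 (a rival), so Buyer S loses. Payoff = £0.
Bidding £9: the top bid is £105 (a rival), so Buyer S loses. Payoff = £0.
Change = £0 − £0 = £0.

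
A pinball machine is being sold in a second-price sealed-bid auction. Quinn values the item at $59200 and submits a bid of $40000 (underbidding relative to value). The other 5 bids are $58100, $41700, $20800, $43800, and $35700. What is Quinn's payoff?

Payoff = $0.

Highest competing bid: $58100.
Quinn's bid $40000 is not the highest, so Quinn loses, pays nothing, and earns zero payoff.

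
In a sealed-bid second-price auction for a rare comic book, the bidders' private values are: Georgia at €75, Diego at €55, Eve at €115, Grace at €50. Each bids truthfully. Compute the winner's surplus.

€40

Ranking the bids: Eve €115, then Georgia €75, then Diego €55, then Grace €50.
Eve wins with the top bid and pays the second-highest, €75.
Surplus = €115 − €75 = €40.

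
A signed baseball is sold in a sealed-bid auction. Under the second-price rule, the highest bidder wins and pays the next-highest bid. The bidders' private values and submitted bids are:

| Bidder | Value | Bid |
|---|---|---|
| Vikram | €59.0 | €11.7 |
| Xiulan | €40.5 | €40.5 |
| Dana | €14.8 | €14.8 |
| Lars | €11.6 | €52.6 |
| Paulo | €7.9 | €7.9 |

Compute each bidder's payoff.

Payoffs: Vikram €0.0, Xiulan €0.0, Dana €0.0, Lars -€28.9, Paulo €0.0.

Ranking the bids: Lars €52.6 > Xiulan €40.5 > Dana €14.8 > Vikram €11.7 > Paulo €7.9.
Lars has the top bid and wins; the price is the second-highest bid, €40.5.
Lars's payoff = €11.6 − €40.5 = -€28.9. All other bidders lose, so their payoff is 0.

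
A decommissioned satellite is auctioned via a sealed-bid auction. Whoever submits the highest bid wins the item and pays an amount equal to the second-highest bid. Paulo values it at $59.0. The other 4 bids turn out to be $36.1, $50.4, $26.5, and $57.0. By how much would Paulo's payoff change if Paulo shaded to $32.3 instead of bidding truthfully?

The highest competing bid is $57.0.
Bidding truthfully at $59.0: Paulo has the top bid, wins, and pays the second-highest bid $57.0. Payoff = $59.0 − $57.0 = $2.0.
Bidding $32.3: the top bid is $57.0 (a rival), so Paulo loses. Payoff = $0.0.
Change = $0.0 − $2.0 = -$2.0.

-$2.0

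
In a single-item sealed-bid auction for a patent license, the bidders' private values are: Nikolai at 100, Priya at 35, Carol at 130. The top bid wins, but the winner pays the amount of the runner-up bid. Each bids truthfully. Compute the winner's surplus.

Ordered from highest: Carol 130; Nikolai 100; Priya 35.
Carol wins with the top bid and pays the second-highest, 100.
Surplus = 130 − 100 = 30.

Winner's surplus: 30.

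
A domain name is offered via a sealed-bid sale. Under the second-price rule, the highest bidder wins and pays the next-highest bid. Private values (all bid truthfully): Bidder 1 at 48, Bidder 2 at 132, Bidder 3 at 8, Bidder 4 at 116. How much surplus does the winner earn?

Winner's surplus: 16.

Ordered from highest: Bidder 2 132; Bidder 4 116; Bidder 1 48; Bidder 3 8.
Bidder 2 wins with the top bid and pays the second-highest, 116.
Surplus = 132 − 116 = 16.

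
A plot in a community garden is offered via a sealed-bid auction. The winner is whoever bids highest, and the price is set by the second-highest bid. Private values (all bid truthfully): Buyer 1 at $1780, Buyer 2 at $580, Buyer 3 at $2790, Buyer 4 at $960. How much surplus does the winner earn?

$1010

Ranking the bids: Buyer 3 $2790, then Buyer 1 $1780, then Buyer 4 $960, then Buyer 2 $580.
Buyer 3 wins with the top bid and pays the second-highest, $1780.
Surplus = $2790 − $1780 = $1010.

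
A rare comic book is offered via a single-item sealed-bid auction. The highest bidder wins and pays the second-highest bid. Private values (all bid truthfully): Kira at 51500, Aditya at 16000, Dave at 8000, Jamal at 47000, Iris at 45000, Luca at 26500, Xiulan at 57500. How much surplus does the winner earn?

Winner's surplus: 6000.

Ordered from highest: Xiulan 57500; Kira 51500; Jamal 47000; Iris 45000; Luca 26500; Aditya 16000; Dave 8000.
Xiulan wins with the top bid and pays the second-highest, 51500.
Surplus = 57500 − 51500 = 6000.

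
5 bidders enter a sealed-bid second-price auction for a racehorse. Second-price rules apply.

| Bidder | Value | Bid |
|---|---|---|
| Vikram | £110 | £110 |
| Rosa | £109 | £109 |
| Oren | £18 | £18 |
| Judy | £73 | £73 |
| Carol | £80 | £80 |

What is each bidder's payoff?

Sorted high to low: Vikram £110 > Rosa £109 > Carol £80 > Judy £73 > Oren £18.
Vikram has the top bid and wins; the price is the second-highest bid, £109.
Vikram's payoff = £110 − £109 = £1. All other bidders lose, so their payoff is 0.

Payoffs: Vikram £1, Rosa £0, Oren £0, Judy £0, Carol £0.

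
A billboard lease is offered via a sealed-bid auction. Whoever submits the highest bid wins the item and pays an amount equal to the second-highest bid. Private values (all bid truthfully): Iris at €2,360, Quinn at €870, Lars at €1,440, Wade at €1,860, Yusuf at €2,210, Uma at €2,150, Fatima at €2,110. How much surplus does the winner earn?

Bids in descending order: Iris €2,360 > Yusuf €2,210 > Uma €2,150 > Fatima €2,110 > Wade €1,860 > Lars €1,440 > Quinn €870.
Iris wins with the top bid and pays the second-highest, €2,210.
Surplus = €2,360 − €2,210 = €150.

Surplus = €150.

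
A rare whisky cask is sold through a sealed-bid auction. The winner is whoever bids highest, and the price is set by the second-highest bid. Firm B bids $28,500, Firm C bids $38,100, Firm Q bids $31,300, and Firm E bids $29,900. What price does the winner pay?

$31,300

Ranking the bids: Firm C $38,100, then Firm Q $31,300, then Firm E $29,900, then Firm B $28,500.
Firm C has the highest bid, so Firm C wins.
The second-highest bid is $31,300, so that is what Firm C pays.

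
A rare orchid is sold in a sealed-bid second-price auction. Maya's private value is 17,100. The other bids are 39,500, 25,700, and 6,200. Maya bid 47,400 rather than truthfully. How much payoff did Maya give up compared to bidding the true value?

Regret: 22,400.

The highest competing bid is 39,500.
Bidding truthfully at 17,100: the top bid is 39,500 (a rival), so Maya loses. Payoff = 0.
Bidding 47,400: Maya has the top bid, wins, and pays the second-highest bid 39,500. Payoff = 17,100 − 39,500 = -22,400.
Regret = truthful payoff − actual payoff = 0 − -22,400 = 22,400.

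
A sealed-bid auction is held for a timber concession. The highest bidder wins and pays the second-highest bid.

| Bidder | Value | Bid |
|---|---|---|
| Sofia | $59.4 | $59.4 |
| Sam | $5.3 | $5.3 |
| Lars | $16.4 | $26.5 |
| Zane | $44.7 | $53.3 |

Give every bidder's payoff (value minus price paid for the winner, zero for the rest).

Sofia $6.1, Sam $0.0, Lars $0.0, Zane $0.0.

Ordered from highest: Sofia $59.4 > Zane $53.3 > Lars $26.5 > Sam $5.3.
Sofia has the top bid and wins; the price is the second-highest bid, $53.3.
Sofia's payoff = $59.4 − $53.3 = $6.1. All other bidders lose, so their payoff is 0.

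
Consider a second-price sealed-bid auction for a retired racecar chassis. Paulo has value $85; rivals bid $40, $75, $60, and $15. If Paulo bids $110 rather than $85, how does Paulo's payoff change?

$0

The highest competing bid is $75.
Bidding truthfully at $85: Paulo has the top bid, wins, and pays the second-highest bid $75. Payoff = $85 − $75 = $10.
Bidding $110: Paulo has the top bid, wins, and pays the second-highest bid $75. Payoff = $85 − $75 = $10.
Change = $10 − $10 = $0.
The bid only affects whether you win, not the price — here both bids land on the same side of the top rival bid, so the deviation is payoff-neutral.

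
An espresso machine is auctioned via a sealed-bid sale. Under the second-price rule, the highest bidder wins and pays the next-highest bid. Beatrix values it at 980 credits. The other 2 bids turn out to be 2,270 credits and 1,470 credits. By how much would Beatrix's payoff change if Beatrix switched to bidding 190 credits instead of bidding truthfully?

The highest competing bid is 2,270 credits.
Bidding truthfully at 980 credits: the top bid is 2,270 credits (a rival), so Beatrix loses. Payoff = 0 credits.
Bidding 190 credits: the top bid is 2,270 credits (a rival), so Beatrix loses. Payoff = 0 credits.
Change = 0 credits − 0 credits = 0 credits.

Payoff change: 0 credits.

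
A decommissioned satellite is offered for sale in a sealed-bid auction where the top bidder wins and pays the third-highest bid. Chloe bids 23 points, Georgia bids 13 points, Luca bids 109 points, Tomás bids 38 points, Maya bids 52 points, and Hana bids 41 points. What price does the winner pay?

Price paid: 41 points.

Sorted high to low: Luca 109 points, then Maya 52 points, then Hana 41 points, then Tomás 38 points, then Chloe 23 points, then Georgia 13 points.
Luca is the highest bidder, so Luca wins.
Under the third-price rule, the price is the third-highest bid: 41 points.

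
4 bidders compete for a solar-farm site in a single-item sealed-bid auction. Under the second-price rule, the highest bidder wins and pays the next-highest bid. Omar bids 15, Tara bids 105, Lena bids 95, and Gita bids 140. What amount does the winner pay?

Price paid: 105.

Ordered from highest: Gita 140 > Tara 105 > Lena 95 > Omar 15.
Gita has the highest bid, so Gita wins.
The second-highest bid is 105, so that is what Gita pays.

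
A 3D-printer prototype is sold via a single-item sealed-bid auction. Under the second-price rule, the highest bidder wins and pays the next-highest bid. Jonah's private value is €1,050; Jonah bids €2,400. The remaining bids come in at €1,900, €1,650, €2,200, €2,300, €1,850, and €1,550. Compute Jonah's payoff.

Highest competing bid: €2,300.
Jonah's bid €2,400 is the highest overall, so Jonah wins and pays the second-highest bid, €2,300.
Payoff = value − price = €1,050 − €2,300 = -€1,250.

Payoff = -€1,250.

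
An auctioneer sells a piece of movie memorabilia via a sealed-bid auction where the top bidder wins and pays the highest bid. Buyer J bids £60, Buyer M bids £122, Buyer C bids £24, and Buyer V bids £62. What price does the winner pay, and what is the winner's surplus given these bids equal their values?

The winner pays £122 for a surplus of £0.

Ranking the bids: Buyer M £122 > Buyer V £62 > Buyer J £60 > Buyer C £24.
Buyer M is the highest bidder, so Buyer M wins.
Under the first-price rule, the price is the highest bid: £122.
Surplus = £122 − £122 = £0.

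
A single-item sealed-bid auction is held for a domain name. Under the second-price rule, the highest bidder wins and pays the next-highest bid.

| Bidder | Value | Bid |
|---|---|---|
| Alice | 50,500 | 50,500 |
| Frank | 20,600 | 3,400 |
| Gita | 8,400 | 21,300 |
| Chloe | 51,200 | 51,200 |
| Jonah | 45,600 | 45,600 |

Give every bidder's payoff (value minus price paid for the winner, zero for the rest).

Ranking the bids: Chloe 51,200, then Alice 50,500, then Jonah 45,600, then Gita 21,300, then Frank 3,400.
Chloe has the top bid and wins; the price is the second-highest bid, 50,500.
Chloe's payoff = 51,200 − 50,500 = 700. All other bidders lose, so their payoff is 0.

Payoffs: Alice 0, Frank 0, Gita 0, Chloe 700, Jonah 0.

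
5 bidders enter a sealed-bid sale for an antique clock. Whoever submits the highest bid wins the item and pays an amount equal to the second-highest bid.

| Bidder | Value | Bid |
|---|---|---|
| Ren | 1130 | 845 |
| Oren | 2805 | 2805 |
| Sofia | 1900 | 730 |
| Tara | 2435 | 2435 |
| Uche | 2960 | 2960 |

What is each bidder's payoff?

Payoffs: Ren 0, Oren 0, Sofia 0, Tara 0, Uche 155.

Ranking the bids: Uche 2960, then Oren 2805, then Tara 2435, then Ren 845, then Sofia 730.
Uche has the top bid and wins; the price is the second-highest bid, 2805.
Uche's payoff = 2960 − 2805 = 155. All other bidders lose, so their payoff is 0.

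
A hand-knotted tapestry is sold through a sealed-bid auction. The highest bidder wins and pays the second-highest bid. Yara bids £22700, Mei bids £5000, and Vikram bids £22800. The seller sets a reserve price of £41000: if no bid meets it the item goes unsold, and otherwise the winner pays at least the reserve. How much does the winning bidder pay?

Bids in descending order: Vikram £22800, then Yara £22700, then Mei £5000.
The top bid £22800 is below the reserve £41000, so the item goes unsold and nothing is paid.

unsold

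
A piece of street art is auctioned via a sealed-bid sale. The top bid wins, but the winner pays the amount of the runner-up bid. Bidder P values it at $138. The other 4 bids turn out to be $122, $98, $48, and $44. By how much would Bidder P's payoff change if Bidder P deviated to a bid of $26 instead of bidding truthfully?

-$16

The highest competing bid is $122.
Bidding truthfully at $138: Bidder P has the top bid, wins, and pays the second-highest bid $122. Payoff = $138 − $122 = $16.
Bidding $26: the top bid is $122 (a rival), so Bidder P loses. Payoff = $0.
Change = $0 − $16 = -$16.
This is the dominant-strategy logic: truthful bidding weakly beats any alternative.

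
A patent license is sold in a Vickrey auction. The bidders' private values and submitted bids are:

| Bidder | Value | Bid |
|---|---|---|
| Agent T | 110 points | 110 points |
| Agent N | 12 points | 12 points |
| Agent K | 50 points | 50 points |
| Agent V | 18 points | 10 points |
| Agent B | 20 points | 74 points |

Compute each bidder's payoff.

Bids in descending order: Agent T 110 points > Agent B 74 points > Agent K 50 points > Agent N 12 points > Agent V 10 points.
Agent T has the top bid and wins; the price is the second-highest bid, 74 points.
Agent T's payoff = 110 points − 74 points = 36 points. All other bidders lose, so their payoff is 0.

Agent T 36 points, Agent N 0 points, Agent K 0 points, Agent V 0 points, Agent B 0 points.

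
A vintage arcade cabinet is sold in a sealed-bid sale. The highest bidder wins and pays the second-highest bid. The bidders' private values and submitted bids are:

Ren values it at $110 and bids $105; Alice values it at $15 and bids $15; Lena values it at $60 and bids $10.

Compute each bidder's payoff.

Payoffs: Ren $95, Alice $0, Lena $0.

Ranking the bids: Ren $105, then Alice $15, then Lena $10.
Ren has the top bid and wins; the price is the second-highest bid, $15.
Ren's payoff = $110 − $15 = $95. All other bidders lose, so their payoff is 0.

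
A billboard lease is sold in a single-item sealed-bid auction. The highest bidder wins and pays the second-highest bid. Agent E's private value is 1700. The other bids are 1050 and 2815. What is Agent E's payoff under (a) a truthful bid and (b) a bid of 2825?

(a) 0  (b) -1115

The highest competing bid is 2815.
Bidding truthfully at 1700: the top bid is 2815 (a rival), so Agent E loses. Payoff = 0.
Bidding 2825: Agent E has the top bid, wins, and pays the second-highest bid 2815. Payoff = 1700 − 2815 = -1115.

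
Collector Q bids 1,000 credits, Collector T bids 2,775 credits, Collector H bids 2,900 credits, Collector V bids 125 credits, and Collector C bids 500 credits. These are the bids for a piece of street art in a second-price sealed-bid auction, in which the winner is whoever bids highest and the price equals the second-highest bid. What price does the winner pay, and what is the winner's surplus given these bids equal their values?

Sorted high to low: Collector H 2,900 credits > Collector T 2,775 credits > Collector Q 1,000 credits > Collector C 500 credits > Collector V 125 credits.
Collector H is the highest bidder, so Collector H wins.
Under the second-price rule, the price is the second-highest bid: 2,775 credits.
Surplus = 2,900 credits − 2,775 credits = 125 credits.

Price 2,775 credits; surplus 125 credits.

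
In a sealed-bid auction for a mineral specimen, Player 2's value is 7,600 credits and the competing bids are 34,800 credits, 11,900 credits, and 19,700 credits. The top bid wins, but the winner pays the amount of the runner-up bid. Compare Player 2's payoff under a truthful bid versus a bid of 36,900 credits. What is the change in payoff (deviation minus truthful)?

The highest competing bid is 34,800 credits.
Bidding truthfully at 7,600 credits: the top bid is 34,800 credits (a rival), so Player 2 loses. Payoff = 0 credits.
Bidding 36,900 credits: Player 2 has the top bid, wins, and pays the second-highest bid 34,800 credits. Payoff = 7,600 credits − 34,800 credits = -27,200 credits.
Change = -27,200 credits − 0 credits = -27,200 credits.

Payoff change: -27,200 credits.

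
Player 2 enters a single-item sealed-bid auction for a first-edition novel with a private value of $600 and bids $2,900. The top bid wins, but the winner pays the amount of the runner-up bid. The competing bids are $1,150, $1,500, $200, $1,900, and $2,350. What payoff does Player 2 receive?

Highest competing bid: $2,350.
Player 2's bid $2,900 is the highest overall, so Player 2 wins and pays the second-highest bid, $2,350.
Payoff = value − price = $600 − $2,350 = -$1,750.
Overbidding won the item at a price above value — truthful bidding would have avoided this loss.

-$1,750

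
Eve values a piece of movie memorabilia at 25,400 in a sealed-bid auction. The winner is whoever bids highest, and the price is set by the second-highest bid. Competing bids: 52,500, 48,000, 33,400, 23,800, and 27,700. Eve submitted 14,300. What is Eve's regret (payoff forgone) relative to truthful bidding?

Payoff forgone: 0.

The highest competing bid is 52,500.
Bidding truthfully at 25,400: the top bid is 52,500 (a rival), so Eve loses. Payoff = 0.
Bidding 14,300: the top bid is 52,500 (a rival), so Eve loses. Payoff = 0.
Regret = truthful payoff − actual payoff = 0 − 0 = 0.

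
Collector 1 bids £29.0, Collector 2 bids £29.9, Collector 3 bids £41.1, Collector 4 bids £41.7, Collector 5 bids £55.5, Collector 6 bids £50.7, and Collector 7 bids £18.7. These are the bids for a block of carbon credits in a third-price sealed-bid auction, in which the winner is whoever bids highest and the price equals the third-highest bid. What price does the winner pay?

Ordered from highest: Collector 5 £55.5 > Collector 6 £50.7 > Collector 4 £41.7 > Collector 3 £41.1 > Collector 2 £29.9 > Collector 1 £29.0 > Collector 7 £18.7.
Collector 5 is the highest bidder, so Collector 5 wins.
Under the third-price rule, the price is the third-highest bid: £41.7.

£41.7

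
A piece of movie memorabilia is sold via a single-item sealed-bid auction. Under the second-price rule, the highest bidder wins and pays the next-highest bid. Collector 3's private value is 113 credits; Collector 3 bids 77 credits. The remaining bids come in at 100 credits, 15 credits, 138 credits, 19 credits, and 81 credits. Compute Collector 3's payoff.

Highest competing bid: 138 credits.
Collector 3's bid 77 credits is not the highest, so Collector 3 loses, pays nothing, and earns zero payoff.

The bidder's payoff: 0 credits.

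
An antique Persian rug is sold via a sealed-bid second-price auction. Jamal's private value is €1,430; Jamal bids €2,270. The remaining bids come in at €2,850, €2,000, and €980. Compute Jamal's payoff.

Payoff = €0.

Highest competing bid: €2,850.
Jamal's bid €2,270 is not the highest, so Jamal loses, pays nothing, and earns zero payoff.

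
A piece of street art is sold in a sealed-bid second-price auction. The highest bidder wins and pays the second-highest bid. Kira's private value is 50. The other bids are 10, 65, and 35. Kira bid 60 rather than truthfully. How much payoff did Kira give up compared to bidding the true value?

Payoff forgone: 0.

The highest competing bid is 65.
Bidding truthfully at 50: the top bid is 65 (a rival), so Kira loses. Payoff = 0.
Bidding 60: the top bid is 65 (a rival), so Kira loses. Payoff = 0.
Regret = truthful payoff − actual payoff = 0 − 0 = 0.
The bid only affects whether you win, not the price — here both bids land on the same side of the top rival bid, so the deviation is payoff-neutral.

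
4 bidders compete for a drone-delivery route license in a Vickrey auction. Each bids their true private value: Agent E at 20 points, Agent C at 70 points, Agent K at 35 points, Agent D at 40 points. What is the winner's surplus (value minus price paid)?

30 points

Sorted high to low: Agent C 70 points > Agent D 40 points > Agent K 35 points > Agent E 20 points.
Agent C wins with the top bid and pays the second-highest, 40 points.
Surplus = 70 points − 40 points = 30 points.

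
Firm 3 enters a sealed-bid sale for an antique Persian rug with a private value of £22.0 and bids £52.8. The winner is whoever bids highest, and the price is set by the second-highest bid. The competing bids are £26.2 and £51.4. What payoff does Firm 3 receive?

The bidder's payoff: -£29.4.

Highest competing bid: £51.4.
Firm 3's bid £52.8 is the highest overall, so Firm 3 wins and pays the second-highest bid, £51.4.
Payoff = value − price = £22.0 − £51.4 = -£29.4.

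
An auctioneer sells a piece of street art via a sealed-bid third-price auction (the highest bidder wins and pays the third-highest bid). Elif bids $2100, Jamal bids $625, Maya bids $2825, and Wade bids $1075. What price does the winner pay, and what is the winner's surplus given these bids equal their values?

Sorted high to low: Maya $2825; Elif $2100; Wade $1075; Jamal $625.
Maya is the highest bidder, so Maya wins.
Under the third-price rule, the price is the third-highest bid: $1075.
Surplus = $2825 − $1075 = $1750.

The winner pays $1075 for a surplus of $1750.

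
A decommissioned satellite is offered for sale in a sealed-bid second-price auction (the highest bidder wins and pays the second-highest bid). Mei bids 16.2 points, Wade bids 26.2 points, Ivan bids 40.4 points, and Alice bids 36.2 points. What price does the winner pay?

Ordered from highest: Ivan 40.4 points, then Alice 36.2 points, then Wade 26.2 points, then Mei 16.2 points.
Ivan is the highest bidder, so Ivan wins.
Under the second-price rule, the price is the second-highest bid: 36.2 points.

Price paid: 36.2 points.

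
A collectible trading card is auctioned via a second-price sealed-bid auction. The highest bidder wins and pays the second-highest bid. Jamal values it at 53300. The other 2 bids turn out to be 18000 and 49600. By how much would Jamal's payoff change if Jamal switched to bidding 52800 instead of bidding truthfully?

Payoff change: 0.

The highest competing bid is 49600.
Bidding truthfully at 53300: Jamal has the top bid, wins, and pays the second-highest bid 49600. Payoff = 53300 − 49600 = 3700.
Bidding 52800: Jamal has the top bid, wins, and pays the second-highest bid 49600. Payoff = 53300 − 49600 = 3700.
Change = 3700 − 3700 = 0.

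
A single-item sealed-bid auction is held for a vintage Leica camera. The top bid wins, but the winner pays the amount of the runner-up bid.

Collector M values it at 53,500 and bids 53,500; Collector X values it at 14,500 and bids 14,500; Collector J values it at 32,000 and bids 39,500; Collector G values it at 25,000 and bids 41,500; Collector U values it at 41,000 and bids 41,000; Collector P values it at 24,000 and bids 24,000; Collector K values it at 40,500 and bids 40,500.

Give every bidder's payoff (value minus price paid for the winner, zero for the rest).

Bids in descending order: Collector M 53,500, then Collector G 41,500, then Collector U 41,000, then Collector K 40,500, then Collector J 39,500, then Collector P 24,000, then Collector X 14,500.
Collector M has the top bid and wins; the price is the second-highest bid, 41,500.
Collector M's payoff = 53,500 − 41,500 = 12,000. All other bidders lose, so their payoff is 0.

Payoffs: Collector M 12,000, Collector X 0, Collector J 0, Collector G 0, Collector U 0, Collector P 0, Collector K 0.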